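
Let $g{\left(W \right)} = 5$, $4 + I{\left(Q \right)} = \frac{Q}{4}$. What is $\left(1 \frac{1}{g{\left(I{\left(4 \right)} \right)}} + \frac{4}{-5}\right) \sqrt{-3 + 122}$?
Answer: $- \frac{3 \sqrt{119}}{5} \approx -6.5452$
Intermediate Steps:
$I{\left(Q \right)} = -4 + \frac{Q}{4}$
$\left(1 \frac{1}{g{\left(I{\left(4 \right)} \right)}} + \frac{4}{-5}\right) \sqrt{-3 + 122} = \left(1 \cdot \frac{1}{5} + \frac{4}{-5}\right) \sqrt{-3 + 122} = \left(1 \cdot \frac{1}{5} + 4 \left(- \frac{1}{5}\right)\right) \sqrt{119} = \left(\frac{1}{5} - \frac{4}{5}\right) \sqrt{119} = - \frac{3 \sqrt{119}}{5}$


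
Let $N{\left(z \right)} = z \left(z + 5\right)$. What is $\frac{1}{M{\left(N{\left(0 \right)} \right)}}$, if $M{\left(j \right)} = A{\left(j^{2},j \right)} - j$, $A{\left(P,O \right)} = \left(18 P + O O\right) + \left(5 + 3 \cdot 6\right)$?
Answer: $\frac{1}{23} \approx 0.043478$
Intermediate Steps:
$A{\left(P,O \right)} = 23 + O^{2} + 18 P$ ($A{\left(P,O \right)} = \left(18 P + O^{2}\right) + \left(5 + 18\right) = \left(O^{2} + 18 P\right) + 23 = 23 + O^{2} + 18 P$)
$N{\left(z \right)} = z \left(5 + z\right)$
$M{\left(j \right)} = 23 - j + 19 j^{2}$ ($M{\left(j \right)} = \left(23 + j^{2} + 18 j^{2}\right) - j = \left(23 + 19 j^{2}\right) - j = 23 - j + 19 j^{2}$)
$\frac{1}{M{\left(N{\left(0 \right)} \right)}} = \frac{1}{23 - 0 \left(5 + 0\right) + 19 \left(0 \left(5 + 0\right)\right)^{2}} = \frac{1}{23 - 0 \cdot 5 + 19 \left(0 \cdot 5\right)^{2}} = \frac{1}{23 - 0 + 19 \cdot 0^{2}} = \frac{1}{23 + 0 + 19 \cdot 0} = \frac{1}{23 + 0 + 0} = \frac{1}{23}$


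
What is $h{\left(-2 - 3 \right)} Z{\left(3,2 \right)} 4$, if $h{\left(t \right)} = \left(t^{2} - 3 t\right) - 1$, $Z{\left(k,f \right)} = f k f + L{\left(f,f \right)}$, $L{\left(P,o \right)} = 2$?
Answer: $2184$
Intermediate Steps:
$Z{\left(k,f \right)} = 2 + k f^{2}$ ($Z{\left(k,f \right)} = f k f + 2 = k f^{2} + 2 = 2 + k f^{2}$)
$h{\left(t \right)} = -1 + t^{2} - 3 t$
$h{\left(-2 - 3 \right)} Z{\left(3,2 \right)} 4 = \left(-1 + \left(-2 - 3\right)^{2} - 3 \left(-2 - 3\right)\right) \left(2 + 3 \cdot 2^{2}\right) 4 = \left(-1 + \left(-2 - 3\right)^{2} - 3 \left(-2 - 3\right)\right) \left(2 + 3 \cdot 4\right) 4 = \left(-1 + \left(-5\right)^{2} - -15\right) \left(2 + 12\right) 4 = \left(-1 + 25 + 15\right) 14 \cdot 4 = 39 \cdot 14 \cdot 4 = 546 \cdot 4 = 2184$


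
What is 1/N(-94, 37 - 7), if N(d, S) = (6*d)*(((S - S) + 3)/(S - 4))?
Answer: -13/846 ≈ -0.015366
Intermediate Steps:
N(d, S) = 18*d/(-4 + S) (N(d, S) = (6*d)*((0 + 3)/(-4 + S)) = (6*d)*(3/(-4 + S)) = 18*d/(-4 + S))
1/N(-94, 37 - 7) = 1/(18*(-94)/(-4 + (37 - 7))) = 1/(18*(-94)/(-4 + 30)) = 1/(18*(-94)/26) = 1/(18*(-94)*(1/26)) = 1/(-846/13) = -13/846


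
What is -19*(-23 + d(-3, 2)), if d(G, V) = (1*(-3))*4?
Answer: 665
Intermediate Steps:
d(G, V) = -12 (d(G, V) = -3*4 = -12)
-19*(-23 + d(-3, 2)) = -19*(-23 - 12) = -19*(-35) = 665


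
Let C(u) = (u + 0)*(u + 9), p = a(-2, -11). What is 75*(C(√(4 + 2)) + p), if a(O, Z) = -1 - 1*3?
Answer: 150 + 675*√6 ≈ 1803.4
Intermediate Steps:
a(O, Z) = -4 (a(O, Z) = -1 - 3 = -4)
p = -4
C(u) = u*(9 + u)
75*(C(√(4 + 2)) + p) = 75*(√(4 + 2)*(9 + √(4 + 2)) - 4) = 75*(√6*(9 + √6) - 4) = 75*(-4 + √6*(9 + √6)) = -300 + 75*√6*(9 + √6)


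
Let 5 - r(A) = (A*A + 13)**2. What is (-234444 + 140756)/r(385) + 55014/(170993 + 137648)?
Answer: 1208934314167954/6782233086285599 ≈ 0.17825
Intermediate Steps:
r(A) = 5 - (13 + A**2)**2 (r(A) = 5 - (A*A + 13)**2 = 5 - (A**2 + 13)**2 = 5 - (13 + A**2)**2)
(-234444 + 140756)/r(385) + 55014/(170993 + 137648) = (-234444 + 140756)/(5 - (13 + 385**2)**2) + 55014/(170993 + 137648) = -93688/(5 - (13 + 148225)**2) + 55014/308641 = -93688/(5 - 1*148238**2) + 55014*(1/308641) = -93688/(5 - 1*21974504644) + 55014/308641 = -93688/(5 - 21974504644) + 55014/308641 = -93688/(-21974504639) + 55014/308641 = -93688*(-1/21974504639) + 55014/308641 = 93688/21974504639 + 55014/308641 = 1208934314167954/6782233086285599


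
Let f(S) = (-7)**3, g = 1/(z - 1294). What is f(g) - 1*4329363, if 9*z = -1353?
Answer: -4329706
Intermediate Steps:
z = -451/3 (z = (1/9)*(-1353) = -451/3 ≈ -150.33)
g = -3/4333 (g = 1/(-451/3 - 1294) = 1/(-4333/3) = -3/4333 ≈ -0.00069236)
f(S) = -343
f(g) - 1*4329363 = -343 - 1*4329363 = -343 - 4329363 = -4329706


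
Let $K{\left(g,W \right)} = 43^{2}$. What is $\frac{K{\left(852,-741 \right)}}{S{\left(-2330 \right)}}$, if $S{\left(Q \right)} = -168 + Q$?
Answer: $- \frac{1849}{2498} \approx -0.74019$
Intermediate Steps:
$K{\left(g,W \right)} = 1849$
$\frac{K{\left(852,-741 \right)}}{S{\left(-2330 \right)}} = \frac{1849}{-168 - 2330} = \frac{1849}{-2498} = 1849 \left(- \frac{1}{2498}\right) = - \frac{1849}{2498}$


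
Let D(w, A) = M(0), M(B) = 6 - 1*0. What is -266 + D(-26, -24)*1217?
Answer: 7036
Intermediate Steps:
M(B) = 6 (M(B) = 6 + 0 = 6)
D(w, A) = 6
-266 + D(-26, -24)*1217 = -266 + 6*1217 = -266 + 7302 = 7036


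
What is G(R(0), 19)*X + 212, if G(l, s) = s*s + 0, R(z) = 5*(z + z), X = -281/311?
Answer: -35509/311 ≈ -114.18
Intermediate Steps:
X = -281/311 (X = -281*1/311 = -281/311 ≈ -0.90354)
R(z) = 10*z (R(z) = 5*(2*z) = 10*z)
G(l, s) = s² (G(l, s) = s² + 0 = s²)
G(R(0), 19)*X + 212 = 19²*(-281/311) + 212 = 361*(-281/311) + 212 = -101441/311 + 212 = -35509/311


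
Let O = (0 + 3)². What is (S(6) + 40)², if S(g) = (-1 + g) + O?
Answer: 2916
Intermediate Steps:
O = 9 (O = 3² = 9)
S(g) = 8 + g (S(g) = (-1 + g) + 9 = 8 + g)
(S(6) + 40)² = ((8 + 6) + 40)² = (14 + 40)² = 54² = 2916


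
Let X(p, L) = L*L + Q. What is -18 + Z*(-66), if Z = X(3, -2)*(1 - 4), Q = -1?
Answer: 576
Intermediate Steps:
X(p, L) = -1 + L² (X(p, L) = L*L - 1 = L² - 1 = -1 + L²)
Z = -9 (Z = (-1 + (-2)²)*(1 - 4) = (-1 + 4)*(-3) = 3*(-3) = -9)
-18 + Z*(-66) = -18 - 9*(-66) = -18 + 594 = 576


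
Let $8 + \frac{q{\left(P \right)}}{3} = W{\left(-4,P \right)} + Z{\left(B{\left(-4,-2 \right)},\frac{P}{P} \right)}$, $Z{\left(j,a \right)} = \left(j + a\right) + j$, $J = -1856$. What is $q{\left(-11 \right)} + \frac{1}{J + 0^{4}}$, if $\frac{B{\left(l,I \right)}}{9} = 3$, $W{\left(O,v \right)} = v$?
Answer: $\frac{200447}{1856} \approx 108.0$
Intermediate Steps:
$B{\left(l,I \right)} = 27$ ($B{\left(l,I \right)} = 9 \cdot 3 = 27$)
$Z{\left(j,a \right)} = a + 2 j$ ($Z{\left(j,a \right)} = \left(a + j\right) + j = a + 2 j$)
$q{\left(P \right)} = 141 + 3 P$ ($q{\left(P \right)} = -24 + 3 \left(P + \left(\frac{P}{P} + 2 \cdot 27\right)\right) = -24 + 3 \left(P + \left(1 + 54\right)\right) = -24 + 3 \left(P + 55\right) = -24 + 3 \left(55 + P\right) = -24 + \left(165 + 3 P\right) = 141 + 3 P$)
$q{\left(-11 \right)} + \frac{1}{J + 0^{4}} = \left(141 + 3 \left(-11\right)\right) + \frac{1}{-1856 + 0^{4}} = \left(141 - 33\right) + \frac{1}{-1856 + 0} = 108 + \frac{1}{-1856} = 108 - \frac{1}{1856} = \frac{200447}{1856}$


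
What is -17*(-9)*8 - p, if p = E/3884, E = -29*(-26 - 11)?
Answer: 4752943/3884 ≈ 1223.7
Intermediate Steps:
E = 1073 (E = -29*(-37) = 1073)
p = 1073/3884 ≈ 0.27626
-17*(-9)*8 - p = -17*(-9)*8 - 1*1073/3884 = 153*8 - 1073/3884 = 1224 - 1073/3884 = 4752943/3884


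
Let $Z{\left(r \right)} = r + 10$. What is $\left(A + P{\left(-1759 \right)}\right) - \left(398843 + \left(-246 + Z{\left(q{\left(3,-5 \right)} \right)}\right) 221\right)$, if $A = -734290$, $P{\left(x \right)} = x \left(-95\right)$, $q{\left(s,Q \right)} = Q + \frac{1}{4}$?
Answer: $- \frac{3651289}{4} \approx -9.1282 \cdot 10^{5}$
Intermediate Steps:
$q{\left(s,Q \right)} = \frac{1}{4} + Q$ ($q{\left(s,Q \right)} = Q + \frac{1}{4} = \frac{1}{4} + Q$)
$P{\left(x \right)} = - 95 x$
$Z{\left(r \right)} = 10 + r$
$\left(A + P{\left(-1759 \right)}\right) - \left(398843 + \left(-246 + Z{\left(q{\left(3,-5 \right)} \right)}\right) 221\right) = \left(-734290 - -167105\right) - \left(398843 + \left(-246 + \left(10 + \left(\frac{1}{4} - 5\right)\right)\right) 221\right) = \left(-734290 + 167105\right) - \left(398843 + \left(-246 + \left(10 - \frac{19}{4}\right)\right) 221\right) = -567185 - \left(398843 + \left(-246 + \frac{21}{4}\right) 221\right) = -567185 - \left(398843 - \frac{212823}{4}\right) = -567185 - \frac{1382549}{4} = - \frac{3651289}{4}$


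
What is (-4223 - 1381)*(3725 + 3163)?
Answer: -38600352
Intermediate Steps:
(-4223 - 1381)*(3725 + 3163) = -5604*6888 = -38600352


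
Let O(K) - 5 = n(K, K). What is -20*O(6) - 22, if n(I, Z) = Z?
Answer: -242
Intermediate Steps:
O(K) = 5 + K
-20*O(6) - 22 = -20*(5 + 6) - 22 = -20*11 - 22 = -220 - 22 = -242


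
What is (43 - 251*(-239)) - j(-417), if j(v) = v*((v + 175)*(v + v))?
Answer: 84222308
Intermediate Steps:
j(v) = 2*v²*(175 + v) (j(v) = v*((175 + v)*(2*v)) = v*(2*v*(175 + v)) = 2*v²*(175 + v))
(43 - 251*(-239)) - j(-417) = (43 - 251*(-239)) - 2*(-417)²*(175 - 417) = (43 + 59989) - 2*173889*(-242) = 60032 - 1*(-84162276) = 60032 + 84162276 = 84222308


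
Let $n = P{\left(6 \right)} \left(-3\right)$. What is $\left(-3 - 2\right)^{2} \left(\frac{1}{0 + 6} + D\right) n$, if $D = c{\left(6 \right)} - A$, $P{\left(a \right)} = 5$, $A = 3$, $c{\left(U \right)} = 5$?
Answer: $- \frac{1625}{2} \approx -812.5$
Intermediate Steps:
$D = 2$ ($D = 5 - 3 = 2$)
$n = -15$ ($n = 5 \left(-3\right) = -15$)
$\left(-3 - 2\right)^{2} \left(\frac{1}{0 + 6} + D\right) n = \left(-3 - 2\right)^{2} \left(\frac{1}{0 + 6} + 2\right) \left(-15\right) = \left(-5\right)^{2} \left(\frac{1}{6} + 2\right) \left(-15\right) = 25 \left(\frac{1}{6} + 2\right) \left(-15\right) = 25 \cdot \frac{13}{6} \left(-15\right) = \frac{325}{6} \left(-15\right) = - \frac{1625}{2}$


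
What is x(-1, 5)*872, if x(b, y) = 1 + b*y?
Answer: -3488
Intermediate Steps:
x(-1, 5)*872 = (1 - 1*5)*872 = (1 - 5)*872 = -4*872 = -3488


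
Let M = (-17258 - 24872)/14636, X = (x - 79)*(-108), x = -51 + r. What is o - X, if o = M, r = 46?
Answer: -66409961/7318 ≈ -9074.9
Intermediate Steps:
x = -5 (x = -51 + 46 = -5)
X = 9072 (X = (-5 - 79)*(-108) = -84*(-108) = 9072)
M = -21065/7318 (M = -42130*1/14636 = -21065/7318 ≈ -2.8785)
o = -21065/7318 ≈ -2.8785
o - X = -21065/7318 - 1*9072 = -21065/7318 - 9072 = -66409961/7318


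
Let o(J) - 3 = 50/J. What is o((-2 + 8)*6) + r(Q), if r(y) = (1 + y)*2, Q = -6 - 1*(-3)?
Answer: 7/18 ≈ 0.38889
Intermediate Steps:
Q = -3 (Q = -6 + 3 = -3)
r(y) = 2 + 2*y
o(J) = 3 + 50/J
o((-2 + 8)*6) + r(Q) = (3 + 50/(((-2 + 8)*6))) + (2 + 2*(-3)) = (3 + 50/((6*6))) + (2 - 6) = (3 + 50/36) - 4 = (3 + 50*(1/36)) - 4 = (3 + 25/18) - 4 = 79/18 - 4 = 7/18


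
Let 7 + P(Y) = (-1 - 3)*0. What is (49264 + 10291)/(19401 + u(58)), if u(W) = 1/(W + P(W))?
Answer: 3037305/989452 ≈ 3.0697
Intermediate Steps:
P(Y) = -7 (P(Y) = -7 + (-1 - 3)*0 = -7 - 4*0 = -7 + 0 = -7)
u(W) = 1/(-7 + W) (u(W) = 1/(W - 7) = 1/(-7 + W))
(49264 + 10291)/(19401 + u(58)) = (49264 + 10291)/(19401 + 1/(-7 + 58)) = 59555/(19401 + 1/51) = 59555/(989452/51) = 59555*(51/989452) = 3037305/989452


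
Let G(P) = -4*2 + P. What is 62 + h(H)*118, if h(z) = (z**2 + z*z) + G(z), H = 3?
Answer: 1596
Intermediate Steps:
G(P) = -8 + P
h(z) = -8 + z + 2*z**2 (h(z) = (z**2 + z*z) + (-8 + z) = (z**2 + z**2) + (-8 + z) = 2*z**2 + (-8 + z) = -8 + z + 2*z**2)
62 + h(H)*118 = 62 + (-8 + 3 + 2*3**2)*118 = 62 + (-8 + 3 + 2*9)*118 = 62 + (-8 + 3 + 18)*118 = 62 + 13*118 = 62 + 1534 = 1596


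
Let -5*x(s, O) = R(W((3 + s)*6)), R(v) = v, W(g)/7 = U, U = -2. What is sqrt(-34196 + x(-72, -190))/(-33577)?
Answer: -I*sqrt(854830)/167885 ≈ -0.0055072*I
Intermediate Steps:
W(g) = -14 (W(g) = 7*(-2) = -14)
x(s, O) = 14/5 (x(s, O) = -1/5*(-14) = 14/5)
sqrt(-34196 + x(-72, -190))/(-33577) = sqrt(-34196 + 14/5)/(-33577) = sqrt(-170966/5)*(-1/33577) = (I*sqrt(854830)/5)*(-1/33577) = -I*sqrt(854830)/167885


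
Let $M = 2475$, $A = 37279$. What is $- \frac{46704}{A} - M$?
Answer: $- \frac{92312229}{37279} \approx -2476.3$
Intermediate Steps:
$- \frac{46704}{A} - M = - \frac{46704}{37279} - 2475 = - \frac{92312229}{37279}$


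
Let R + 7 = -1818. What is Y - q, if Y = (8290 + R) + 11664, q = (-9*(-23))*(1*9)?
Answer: 16266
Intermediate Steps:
R = -1825 (R = -7 - 1818 = -1825)
q = 1863 (q = 207*9 = 1863)
Y = 18129 (Y = (8290 - 1825) + 11664 = 6465 + 11664 = 18129)
Y - q = 18129 - 1*1863 = 18129 - 1863 = 16266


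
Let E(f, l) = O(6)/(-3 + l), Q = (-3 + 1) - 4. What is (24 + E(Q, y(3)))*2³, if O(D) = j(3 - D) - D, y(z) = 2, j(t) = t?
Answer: 264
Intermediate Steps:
O(D) = 3 - 2*D (O(D) = (3 - D) - D = 3 - 2*D)
Q = -6 (Q = -2 - 4 = -6)
E(f, l) = -9/(-3 + l) (E(f, l) = (3 - 2*6)/(-3 + l) = (3 - 12)/(-3 + l) = -9/(-3 + l))
(24 + E(Q, y(3)))*2³ = (24 - 9/(-3 + 2))*2³ = (24 - 9/(-1))*8 = (24 - 9*(-1))*8 = (24 + 9)*8 = 33*8 = 264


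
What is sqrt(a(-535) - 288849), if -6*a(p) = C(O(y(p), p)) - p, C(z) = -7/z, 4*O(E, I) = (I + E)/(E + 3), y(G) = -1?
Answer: 5*I*sqrt(466935663)/201 ≈ 537.53*I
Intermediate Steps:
O(E, I) = (E + I)/(4*(3 + E)) (O(E, I) = ((I + E)/(E + 3))/4 = ((E + I)/(3 + E))/4 = (E + I)/(4*(3 + E)))
a(p) = p/6 + 7/(6*(-1/8 + p/8)) (a(p) = -(-7*4*(3 - 1)/(-1 + p) - p)/6 = -(-7*8/(-1 + p) - p)/6 = -(-7/(-1/8 + p/8) - p)/6 = -(-p - 7/(-1/8 + p/8))/6 = p/6 + 7/(6*(-1/8 + p/8)))
sqrt(a(-535) - 288849) = sqrt((56 - 535*(-1 - 535))/(6*(-1 - 535)) - 288849) = sqrt((1/6)*(56 - 535*(-536))/(-536) - 288849) = sqrt((1/6)*(-1/536)*(56 + 286760) - 288849) = sqrt((1/6)*(-1/536)*286816 - 288849) = sqrt(-17926/201 - 288849) = sqrt(-58076575/201) = 5*I*sqrt(466935663)/201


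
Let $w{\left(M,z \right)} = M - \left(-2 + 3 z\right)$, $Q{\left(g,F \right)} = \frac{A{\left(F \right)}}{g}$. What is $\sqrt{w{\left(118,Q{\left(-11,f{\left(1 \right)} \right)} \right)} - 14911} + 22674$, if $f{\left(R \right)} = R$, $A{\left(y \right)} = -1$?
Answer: $22674 + \frac{4 i \sqrt{111859}}{11} \approx 22674.0 + 121.62 i$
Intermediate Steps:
$Q{\left(g,F \right)} = - \frac{1}{g}$
$w{\left(M,z \right)} = 2 + M - 3 z$
$\sqrt{w{\left(118,Q{\left(-11,f{\left(1 \right)} \right)} \right)} - 14911} + 22674 = \sqrt{\left(2 + 118 - 3 \left(- \frac{1}{-11}\right)\right) - 14911} + 22674 = \sqrt{\left(2 + 118 - 3 \left(\left(-1\right) \left(- \frac{1}{11}\right)\right)\right) - 14911} + 22674 = \sqrt{\left(2 + 118 - \frac{3}{11}\right) - 14911} + 22674 = \sqrt{\frac{1317}{11} - 14911} + 22674 = \sqrt{- \frac{162704}{11}} + 22674 = \frac{4 i \sqrt{111859}}{11} + 22674 = 22674 + \frac{4 i \sqrt{111859}}{11}$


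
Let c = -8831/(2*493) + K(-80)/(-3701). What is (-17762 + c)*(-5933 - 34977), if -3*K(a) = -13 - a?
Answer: 3979489766465785/5473779 ≈ 7.2701e+8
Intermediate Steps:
K(a) = 13/3 + a/3 (K(a) = -(-13 - a)/3 = 13/3 + a/3)
c = -97984531/10947558 (c = -8831/(2*493) + (13/3 + (1/3)*(-80))/(-3701) = -8831/986 + (13/3 - 80/3)*(-1/3701) = -8831*1/986 - 67/3*(-1/3701) = -8831/986 + 67/11103 = -97984531/10947558 ≈ -8.9503)
(-17762 + c)*(-5933 - 34977) = (-17762 - 97984531/10947558)*(-5933 - 34977) = -194548509727/10947558*(-40910) = 3979489766465785/5473779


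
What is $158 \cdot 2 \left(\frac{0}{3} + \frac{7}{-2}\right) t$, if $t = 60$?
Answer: $-66360$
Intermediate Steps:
$158 \cdot 2 \left(\frac{0}{3} + \frac{7}{-2}\right) t = 158 \cdot 2 \left(\frac{0}{3} + \frac{7}{-2}\right) 60 = 158 \cdot 2 \left(0 \cdot \frac{1}{3} + 7 \left(- \frac{1}{2}\right)\right) 60 = 158 \cdot 2 \left(0 - \frac{7}{2}\right) 60 = 158 \cdot 2 \left(- \frac{7}{2}\right) 60 = 158 \left(-7\right) 60 = \left(-1106\right) 60 = -66360$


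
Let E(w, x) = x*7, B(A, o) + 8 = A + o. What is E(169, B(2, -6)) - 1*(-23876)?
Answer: 23792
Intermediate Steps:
B(A, o) = -8 + A + o (B(A, o) = -8 + (A + o) = -8 + A + o)
E(w, x) = 7*x
E(169, B(2, -6)) - 1*(-23876) = 7*(-8 + 2 - 6) - 1*(-23876) = 7*(-12) + 23876 = -84 + 23876 = 23792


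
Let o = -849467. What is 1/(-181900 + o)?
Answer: -1/1031367 ≈ -9.6959e-7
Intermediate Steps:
1/(-181900 + o) = 1/(-181900 - 849467) = 1/(-1031367) = -1/1031367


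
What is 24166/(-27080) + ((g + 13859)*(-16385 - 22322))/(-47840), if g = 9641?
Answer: 153945028491/8096920 ≈ 19013.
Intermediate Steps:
24166/(-27080) + ((g + 13859)*(-16385 - 22322))/(-47840) = 24166/(-27080) + ((9641 + 13859)*(-16385 - 22322))/(-47840) = 24166*(-1/27080) + (23500*(-38707))*(-1/47840) = -12083/13540 - 909614500*(-1/47840) = -12083/13540 + 45480725/2392 = 153945028491/8096920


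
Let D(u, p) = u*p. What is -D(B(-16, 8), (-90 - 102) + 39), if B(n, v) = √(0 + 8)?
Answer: 306*√2 ≈ 432.75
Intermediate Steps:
B(n, v) = 2*√2 (B(n, v) = √8 = 2*√2)
D(u, p) = p*u
-D(B(-16, 8), (-90 - 102) + 39) = -((-90 - 102) + 39)*2*√2 = -(-192 + 39)*2*√2 = -(-153)*2*√2 = -(-306)*√2 = 306*√2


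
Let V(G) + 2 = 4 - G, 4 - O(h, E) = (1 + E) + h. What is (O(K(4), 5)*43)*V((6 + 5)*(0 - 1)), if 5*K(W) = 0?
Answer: -1118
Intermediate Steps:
K(W) = 0 (K(W) = (1/5)*0 = 0)
O(h, E) = 3 - E - h (O(h, E) = 4 - ((1 + E) + h) = 4 - (1 + E + h) = 4 + (-1 - E - h) = 3 - E - h)
V(G) = 2 - G (V(G) = -2 + (4 - G) = 2 - G)
(O(K(4), 5)*43)*V((6 + 5)*(0 - 1)) = ((3 - 1*5 - 1*0)*43)*(2 - (6 + 5)*(0 - 1)) = ((3 - 5 + 0)*43)*(2 - 11*(-1)) = (-2*43)*(2 - 1*(-11)) = -86*(2 + 11) = -86*13 = -1118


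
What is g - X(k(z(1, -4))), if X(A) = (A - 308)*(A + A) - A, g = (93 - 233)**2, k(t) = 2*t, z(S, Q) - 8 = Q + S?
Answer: 25570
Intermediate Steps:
z(S, Q) = 8 + Q + S (z(S, Q) = 8 + (Q + S) = 8 + Q + S)
g = 19600 (g = (-140)**2 = 19600)
X(A) = -A + 2*A*(-308 + A) (X(A) = (-308 + A)*(2*A) - A = 2*A*(-308 + A) - A = -A + 2*A*(-308 + A))
g - X(k(z(1, -4))) = 19600 - 2*(8 - 4 + 1)*(-617 + 2*(2*(8 - 4 + 1))) = 19600 - 2*5*(-617 + 2*(2*5)) = 19600 - 10*(-617 + 2*10) = 19600 - 10*(-617 + 20) = 19600 - 10*(-597) = 19600 - 1*(-5970) = 19600 + 5970 = 25570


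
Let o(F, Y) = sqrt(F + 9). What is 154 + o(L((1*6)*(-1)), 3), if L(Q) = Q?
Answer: 154 + sqrt(3) ≈ 155.73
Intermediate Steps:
o(F, Y) = sqrt(9 + F)
154 + o(L((1*6)*(-1)), 3) = 154 + sqrt(9 + (1*6)*(-1)) = 154 + sqrt(9 + 6*(-1)) = 154 + sqrt(9 - 6) = 154 + sqrt(3)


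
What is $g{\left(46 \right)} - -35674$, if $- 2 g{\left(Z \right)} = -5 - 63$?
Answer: $35708$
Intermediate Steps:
$g{\left(Z \right)} = 34$ ($g{\left(Z \right)} = - \frac{-5 - 63}{2} = \left(- \frac{1}{2}\right) \left(-68\right) = 34$)
$g{\left(46 \right)} - -35674 = 34 - -35674 = 34 + 35674 = 35708$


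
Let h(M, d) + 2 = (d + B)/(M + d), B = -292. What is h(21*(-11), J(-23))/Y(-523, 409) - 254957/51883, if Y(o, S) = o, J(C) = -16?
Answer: -2532765383/515561371 ≈ -4.9126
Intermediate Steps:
h(M, d) = -2 + (-292 + d)/(M + d) (h(M, d) = -2 + (d - 292)/(M + d) = -2 + (-292 + d)/(M + d))
h(21*(-11), J(-23))/Y(-523, 409) - 254957/51883 = ((-292 - 1*(-16) - 42*(-11))/(21*(-11) - 16))/(-523) - 254957/51883 = ((-292 + 16 - 2*(-231))/(-231 - 16))*(-1/523) - 254957*1/51883 = ((-292 + 16 + 462)/(-247))*(-1/523) - 254957/51883 = -1/247*186*(-1/523) - 254957/51883 = -186/247*(-1/523) - 254957/51883 = 186/129181 - 254957/51883 = -2532765383/515561371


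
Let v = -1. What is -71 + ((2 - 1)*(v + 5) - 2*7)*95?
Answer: -1021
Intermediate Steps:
-71 + ((2 - 1)*(v + 5) - 2*7)*95 = -71 + ((2 - 1)*(-1 + 5) - 2*7)*95 = -71 + (1*4 - 14)*95 = -71 + (4 - 14)*95 = -71 - 10*95 = -71 - 950 = -1021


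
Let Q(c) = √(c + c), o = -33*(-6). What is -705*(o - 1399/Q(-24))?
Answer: -139590 - 328765*I*√3/4 ≈ -1.3959e+5 - 1.4236e+5*I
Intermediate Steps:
o = 198
Q(c) = √2*√c (Q(c) = √(2*c) = √2*√c)
-705*(o - 1399/Q(-24)) = -705*(198 - 1399*(-I*√3/12)) = -705*(198 - (-1399)*I*√3/12) = -705*(198 + 1399*I*√3/12) = -139590 - 328765*I*√3/4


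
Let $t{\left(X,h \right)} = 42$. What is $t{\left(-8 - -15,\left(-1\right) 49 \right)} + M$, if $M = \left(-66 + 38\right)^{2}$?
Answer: $826$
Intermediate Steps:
$M = 784$ ($M = \left(-28\right)^{2} = 784$)
$t{\left(-8 - -15,\left(-1\right) 49 \right)} + M = 42 + 784 = 826$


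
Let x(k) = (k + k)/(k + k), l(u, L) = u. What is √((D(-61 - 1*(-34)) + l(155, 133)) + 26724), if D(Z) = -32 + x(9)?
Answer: 4*√1678 ≈ 163.85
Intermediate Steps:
x(k) = 1 (x(k) = (2*k)/((2*k)) = (2*k)*(1/(2*k)) = 1)
D(Z) = -31 (D(Z) = -32 + 1 = -31)
√((D(-61 - 1*(-34)) + l(155, 133)) + 26724) = √((-31 + 155) + 26724) = √(124 + 26724) = √26848 = 4*√1678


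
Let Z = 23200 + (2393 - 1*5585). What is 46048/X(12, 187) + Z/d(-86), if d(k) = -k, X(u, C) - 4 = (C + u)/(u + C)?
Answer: 2030084/215 ≈ 9442.3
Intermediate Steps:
Z = 20008 (Z = 23200 + (2393 - 5585) = 23200 - 3192 = 20008)
X(u, C) = 5 (X(u, C) = 4 + (C + u)/(u + C) = 4 + (C + u)/(C + u) = 4 + 1 = 5)
46048/X(12, 187) + Z/d(-86) = 46048/5 + 20008/((-1*(-86))) = 46048*(⅕) + 20008/86 = 46048/5 + 20008*(1/86) = 46048/5 + 10004/43 = 2030084/215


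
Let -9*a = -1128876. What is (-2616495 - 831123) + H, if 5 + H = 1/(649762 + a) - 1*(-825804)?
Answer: -6097244586379/2325578 ≈ -2.6218e+6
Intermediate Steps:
a = 376292/3 (a = -⅑*(-1128876) = 376292/3 ≈ 1.2543e+5)
H = 1920459986825/2325578 (H = -5 + (1/(649762 + 376292/3) - 1*(-825804)) = -5 + (1/(2325578/3) + 825804) = -5 + (3/2325578 + 825804) = -5 + 1920471614715/2325578 = 1920459986825/2325578 ≈ 8.2580e+5)
(-2616495 - 831123) + H = (-2616495 - 831123) + 1920459986825/2325578 = -3447618 + 1920459986825/2325578 = -6097244586379/2325578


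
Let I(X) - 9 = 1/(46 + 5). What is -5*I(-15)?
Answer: -2300/51 ≈ -45.098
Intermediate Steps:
I(X) = 460/51 (I(X) = 9 + 1/(46 + 5) = 9 + 1/51 = 460/51)
-5*I(-15) = -5*460/51 = -2300/51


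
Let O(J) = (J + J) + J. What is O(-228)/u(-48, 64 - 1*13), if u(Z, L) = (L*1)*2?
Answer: -114/17 ≈ -6.7059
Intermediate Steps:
O(J) = 3*J (O(J) = 2*J + J = 3*J)
u(Z, L) = 2*L (u(Z, L) = L*2 = 2*L)
O(-228)/u(-48, 64 - 1*13) = (3*(-228))/((2*(64 - 1*13))) = -684*1/(2*(64 - 13)) = -684/(2*51) = -684/102 = -684*1/102 = -114/17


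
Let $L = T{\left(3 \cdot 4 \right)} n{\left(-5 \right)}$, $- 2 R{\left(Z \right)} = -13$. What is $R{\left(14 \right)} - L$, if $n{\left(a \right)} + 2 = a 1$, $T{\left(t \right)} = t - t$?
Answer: $\frac{13}{2} \approx 6.5$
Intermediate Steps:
$T{\left(t \right)} = 0$
$R{\left(Z \right)} = \frac{13}{2}$ ($R{\left(Z \right)} = \left(- \frac{1}{2}\right) \left(-13\right) = \frac{13}{2}$)
$n{\left(a \right)} = -2 + a$ ($n{\left(a \right)} = -2 + a 1 = -2 + a$)
$L = 0$ ($L = 0 \left(-2 - 5\right) = 0 \left(-7\right) = 0$)
$R{\left(14 \right)} - L = \frac{13}{2} - 0 = \frac{13}{2} + 0 = \frac{13}{2}$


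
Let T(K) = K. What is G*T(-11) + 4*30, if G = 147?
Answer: -1497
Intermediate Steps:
G*T(-11) + 4*30 = 147*(-11) + 4*30 = -1617 + 120 = -1497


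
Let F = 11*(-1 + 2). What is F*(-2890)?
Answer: -31790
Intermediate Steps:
F = 11 (F = 11*1 = 11)
F*(-2890) = 11*(-2890) = -31790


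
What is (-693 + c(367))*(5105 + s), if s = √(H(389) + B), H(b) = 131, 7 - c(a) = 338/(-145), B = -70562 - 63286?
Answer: -101213772/29 - 99132*I*√133717/145 ≈ -3.4901e+6 - 2.5e+5*I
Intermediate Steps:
B = -133848
c(a) = 1353/145 (c(a) = 7 - 338/(-145) = 7 - 338*(-1)/145 = 7 - 1*(-338/145) = 7 + 338/145 = 1353/145)
s = I*√133717 (s = √(131 - 133848) = √(-133717) = I*√133717 ≈ 365.67*I)
(-693 + c(367))*(5105 + s) = (-693 + 1353/145)*(5105 + I*√133717) = -99132*(5105 + I*√133717)/145 = -101213772/29 - 99132*I*√133717/145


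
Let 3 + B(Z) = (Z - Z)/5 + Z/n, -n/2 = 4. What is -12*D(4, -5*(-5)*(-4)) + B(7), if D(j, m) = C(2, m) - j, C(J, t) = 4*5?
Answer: -1567/8 ≈ -195.88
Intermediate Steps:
n = -8 (n = -2*4 = -8)
C(J, t) = 20
B(Z) = -3 - Z/8 (B(Z) = -3 + ((Z - Z)/5 + Z/(-8)) = -3 + (0*(⅕) + Z*(-⅛)) = -3 + (0 - Z/8) = -3 - Z/8)
D(j, m) = 20 - j
-12*D(4, -5*(-5)*(-4)) + B(7) = -12*(20 - 1*4) + (-3 - ⅛*7) = -12*(20 - 4) + (-3 - 7/8) = -12*16 - 31/8 = -192 - 31/8 = -1567/8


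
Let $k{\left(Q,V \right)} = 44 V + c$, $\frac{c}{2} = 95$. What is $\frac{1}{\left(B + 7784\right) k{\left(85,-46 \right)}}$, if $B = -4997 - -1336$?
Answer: $- \frac{1}{7561582} \approx -1.3225 \cdot 10^{-7}$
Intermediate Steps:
$c = 190$ ($c = 2 \cdot 95 = 190$)
$B = -3661$ ($B = -4997 + 1336 = -3661$)
$k{\left(Q,V \right)} = 190 + 44 V$ ($k{\left(Q,V \right)} = 44 V + 190 = 190 + 44 V$)
$\frac{1}{\left(B + 7784\right) k{\left(85,-46 \right)}} = \frac{1}{\left(-3661 + 7784\right) \left(190 + 44 \left(-46\right)\right)} = \frac{1}{4123 \left(190 - 2024\right)} = \frac{1}{4123 \left(-1834\right)} = \frac{1}{4123} \left(- \frac{1}{1834}\right) = - \frac{1}{7561582}$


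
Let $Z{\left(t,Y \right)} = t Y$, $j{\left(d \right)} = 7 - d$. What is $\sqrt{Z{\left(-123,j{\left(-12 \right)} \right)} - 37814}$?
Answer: $i \sqrt{40151} \approx 200.38 i$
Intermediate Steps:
$Z{\left(t,Y \right)} = Y t$
$\sqrt{Z{\left(-123,j{\left(-12 \right)} \right)} - 37814} = \sqrt{\left(7 - -12\right) \left(-123\right) - 37814} = \sqrt{\left(7 + 12\right) \left(-123\right) - 37814} = \sqrt{19 \left(-123\right) - 37814} = \sqrt{-2337 - 37814} = \sqrt{-40151} = i \sqrt{40151}$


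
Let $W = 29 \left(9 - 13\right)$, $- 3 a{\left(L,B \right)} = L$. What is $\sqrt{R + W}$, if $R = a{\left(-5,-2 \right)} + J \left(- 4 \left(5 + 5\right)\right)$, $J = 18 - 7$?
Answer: $\frac{i \sqrt{4989}}{3} \approx 23.544 i$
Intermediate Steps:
$a{\left(L,B \right)} = - \frac{L}{3}$
$J = 11$ ($J = 18 - 7 = 11$)
$R = - \frac{1315}{3}$ ($R = \left(- \frac{1}{3}\right) \left(-5\right) + 11 \left(- 4 \left(5 + 5\right)\right) = \frac{5}{3} + 11 \left(\left(-4\right) 10\right) = \frac{5}{3} + 11 \left(-40\right) = \frac{5}{3} - 440 = - \frac{1315}{3} \approx -438.33$)
$W = -116$ ($W = 29 \left(-4\right) = -116$)
$\sqrt{R + W} = \sqrt{- \frac{1315}{3} - 116} = \sqrt{- \frac{1663}{3}} = \frac{i \sqrt{4989}}{3}$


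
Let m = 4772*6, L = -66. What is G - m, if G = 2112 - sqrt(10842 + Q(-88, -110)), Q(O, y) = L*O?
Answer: -26520 - 15*sqrt(74) ≈ -26649.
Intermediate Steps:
Q(O, y) = -66*O
G = 2112 - 15*sqrt(74) (G = 2112 - sqrt(10842 - 66*(-88)) = 2112 - sqrt(10842 + 5808) = 2112 - sqrt(16650) = 2112 - 15*sqrt(74) ≈ 1983.0)
m = 28632
G - m = (2112 - 15*sqrt(74)) - 1*28632 = (2112 - 15*sqrt(74)) - 28632 = -26520 - 15*sqrt(74)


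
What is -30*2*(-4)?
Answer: 240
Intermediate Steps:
-30*2*(-4) = -60*(-4) = 240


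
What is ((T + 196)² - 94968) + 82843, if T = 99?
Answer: 74900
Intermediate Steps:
((T + 196)² - 94968) + 82843 = ((99 + 196)² - 94968) + 82843 = (295² - 94968) + 82843 = (87025 - 94968) + 82843 = -7943 + 82843 = 74900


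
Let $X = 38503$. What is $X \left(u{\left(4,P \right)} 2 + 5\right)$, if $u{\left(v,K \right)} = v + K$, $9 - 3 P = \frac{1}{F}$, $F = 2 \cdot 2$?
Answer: $\frac{4350839}{6} \approx 7.2514 \cdot 10^{5}$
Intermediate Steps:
$F = 4$
$P = \frac{35}{12}$ ($P = 3 - \frac{1}{3 \cdot 4} = 3 - \frac{1}{12} = \frac{35}{12} \approx 2.9167$)
$u{\left(v,K \right)} = K + v$
$X \left(u{\left(4,P \right)} 2 + 5\right) = 38503 \left(\left(\frac{35}{12} + 4\right) 2 + 5\right) = 38503 \left(\frac{83}{12} \cdot 2 + 5\right) = 38503 \left(\frac{83}{6} + 5\right) = 38503 \cdot \frac{113}{6} = \frac{4350839}{6}$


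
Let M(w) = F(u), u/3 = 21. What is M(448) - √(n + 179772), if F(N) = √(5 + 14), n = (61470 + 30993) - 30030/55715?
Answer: √19 - 3*√31039840513/1013 ≈ -517.40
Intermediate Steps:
u = 63 (u = 3*21 = 63)
n = 93664473/1013 (n = 92463 - 30030*1/55715 = 92463 - 546/1013 = 93664473/1013 ≈ 92463.)
F(N) = √19
M(w) = √19
M(448) - √(n + 179772) = √19 - √(93664473/1013 + 179772) = √19 - √(275773509/1013) = √19 - 3*√31039840513/1013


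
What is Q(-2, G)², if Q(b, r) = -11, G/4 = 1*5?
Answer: 121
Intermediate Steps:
G = 20 (G = 4*(1*5) = 4*5 = 20)
Q(-2, G)² = (-11)² = 121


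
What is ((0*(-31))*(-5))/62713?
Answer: 0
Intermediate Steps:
((0*(-31))*(-5))/62713 = (0*(-5))*(1/62713) = 0*(1/62713) = 0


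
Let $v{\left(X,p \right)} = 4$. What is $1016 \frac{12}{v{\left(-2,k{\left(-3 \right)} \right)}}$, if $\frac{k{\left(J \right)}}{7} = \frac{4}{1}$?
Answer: $3048$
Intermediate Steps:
$k{\left(J \right)} = 28$ ($k{\left(J \right)} = 7 \cdot \frac{4}{1} = 7 \cdot 4 \cdot 1 = 7 \cdot 4 = 28$)
$1016 \frac{12}{v{\left(-2,k{\left(-3 \right)} \right)}} = 1016 \cdot \frac{12}{4} = 1016 \cdot 12 \cdot \frac{1}{4} = 1016 \cdot 3 = 3048$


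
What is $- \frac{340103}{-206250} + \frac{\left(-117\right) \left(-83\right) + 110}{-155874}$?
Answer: $\frac{4248969481}{2679084375} \approx 1.586$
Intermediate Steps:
$- \frac{340103}{-206250} + \frac{\left(-117\right) \left(-83\right) + 110}{-155874} = \left(-340103\right) \left(- \frac{1}{206250}\right) + \left(9711 + 110\right) \left(- \frac{1}{155874}\right) = \frac{340103}{206250} + 9821 \left(- \frac{1}{155874}\right) = \frac{340103}{206250} - \frac{9821}{155874} = \frac{4248969481}{2679084375}$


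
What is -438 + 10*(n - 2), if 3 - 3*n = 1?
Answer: -1354/3 ≈ -451.33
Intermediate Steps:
n = ⅔ (n = 1 - ⅓*1 = 1 - ⅓ = ⅔ ≈ 0.66667)
-438 + 10*(n - 2) = -438 + 10*(⅔ - 2) = -438 + 10*(-4/3) = -438 - 40/3 = -1354/3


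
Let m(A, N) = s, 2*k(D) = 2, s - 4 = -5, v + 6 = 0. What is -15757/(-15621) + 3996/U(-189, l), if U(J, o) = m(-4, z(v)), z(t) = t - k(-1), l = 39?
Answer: -62405759/15621 ≈ -3995.0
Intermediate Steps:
v = -6 (v = -6 + 0 = -6)
s = -1 (s = 4 - 5 = -1)
k(D) = 1 (k(D) = (½)*2 = 1)
z(t) = -1 + t (z(t) = t - 1*1 = t - 1 = -1 + t)
m(A, N) = -1
U(J, o) = -1
-15757/(-15621) + 3996/U(-189, l) = -15757/(-15621) + 3996/(-1) = -15757*(-1/15621) + 3996*(-1) = 15757/15621 - 3996 = -62405759/15621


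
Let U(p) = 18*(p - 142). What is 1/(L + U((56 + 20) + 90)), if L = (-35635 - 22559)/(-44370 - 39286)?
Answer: 41828/18098793 ≈ 0.0023111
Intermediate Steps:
U(p) = -2556 + 18*p (U(p) = 18*(-142 + p) = -2556 + 18*p)
L = 29097/41828 (L = -58194/(-83656) = -58194*(-1/83656) = 29097/41828 ≈ 0.69563)
1/(L + U((56 + 20) + 90)) = 1/(29097/41828 + (-2556 + 18*((56 + 20) + 90))) = 1/(29097/41828 + (-2556 + 18*(76 + 90))) = 1/(29097/41828 + (-2556 + 18*166)) = 1/(29097/41828 + (-2556 + 2988)) = 1/(29097/41828 + 432) = 1/(18098793/41828) = 41828/18098793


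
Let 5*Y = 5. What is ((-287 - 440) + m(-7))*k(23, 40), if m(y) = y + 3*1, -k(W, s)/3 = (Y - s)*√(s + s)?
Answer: -342108*√5 ≈ -7.6498e+5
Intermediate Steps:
Y = 1 (Y = (⅕)*5 = 1)
k(W, s) = -3*√2*√s*(1 - s) (k(W, s) = -3*(1 - s)*√(s + s) = -3*(1 - s)*√(2*s) = -3*(1 - s)*√2*√s = -3*√2*√s*(1 - s))
m(y) = 3 + y (m(y) = y + 3 = 3 + y)
((-287 - 440) + m(-7))*k(23, 40) = ((-287 - 440) + (3 - 7))*(3*√2*√40*(-1 + 40)) = (-727 - 4)*(3*√2*(2*√10)*39) = -342108*√5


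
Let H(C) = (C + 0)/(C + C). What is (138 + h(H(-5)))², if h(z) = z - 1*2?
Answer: 74529/4 ≈ 18632.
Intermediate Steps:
H(C) = ½ (H(C) = C/((2*C)) = C*(1/(2*C)) = ½)
h(z) = -2 + z (h(z) = z - 2 = -2 + z)
(138 + h(H(-5)))² = (138 + (-2 + ½))² = (138 - 3/2)² = (273/2)² = 74529/4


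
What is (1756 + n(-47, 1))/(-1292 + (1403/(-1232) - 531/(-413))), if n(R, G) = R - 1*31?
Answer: -2067296/1591563 ≈ -1.2989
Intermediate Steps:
n(R, G) = -31 + R (n(R, G) = R - 31 = -31 + R)
(1756 + n(-47, 1))/(-1292 + (1403/(-1232) - 531/(-413))) = (1756 + (-31 - 47))/(-1292 + (1403/(-1232) - 531/(-413))) = (1756 - 78)/(-1292 + (1403*(-1/1232) - 531*(-1/413))) = 1678/(-1292 + (-1403/1232 + 9/7)) = 1678/(-1292 + 181/1232) = 1678/(-1591563/1232) = 1678*(-1232/1591563) = -2067296/1591563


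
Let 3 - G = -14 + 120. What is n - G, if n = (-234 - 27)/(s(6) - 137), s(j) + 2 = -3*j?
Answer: 16432/157 ≈ 104.66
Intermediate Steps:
G = -103 (G = 3 - (-14 + 120) = 3 - 1*106 = 3 - 106 = -103)
s(j) = -2 - 3*j
n = 261/157 (n = (-234 - 27)/((-2 - 3*6) - 137) = -261/((-2 - 18) - 137) = -261/(-20 - 137) = -261/(-157) = -261*(-1/157) = 261/157 ≈ 1.6624)
n - G = 261/157 - 1*(-103) = 261/157 + 103 = 16432/157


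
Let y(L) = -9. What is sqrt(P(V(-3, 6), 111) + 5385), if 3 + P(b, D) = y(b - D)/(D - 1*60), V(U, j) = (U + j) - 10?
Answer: sqrt(1555347)/17 ≈ 73.361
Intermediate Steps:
V(U, j) = -10 + U + j
P(b, D) = -3 - 9/(-60 + D) (P(b, D) = -3 - 9/(D - 1*60) = -3 - 9/(D - 60) = -3 - 9/(-60 + D))
sqrt(P(V(-3, 6), 111) + 5385) = sqrt(3*(57 - 1*111)/(-60 + 111) + 5385) = sqrt(3*(57 - 111)/51 + 5385) = sqrt(3*(1/51)*(-54) + 5385) = sqrt(-54/17 + 5385) = sqrt(91491/17) = sqrt(1555347)/17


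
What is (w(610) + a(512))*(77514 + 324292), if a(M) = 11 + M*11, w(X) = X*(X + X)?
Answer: 301291416458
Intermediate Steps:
w(X) = 2*X**2 (w(X) = X*(2*X) = 2*X**2)
a(M) = 11 + 11*M
(w(610) + a(512))*(77514 + 324292) = (2*610**2 + (11 + 11*512))*(77514 + 324292) = (2*372100 + (11 + 5632))*401806 = (744200 + 5643)*401806 = 749843*401806 = 301291416458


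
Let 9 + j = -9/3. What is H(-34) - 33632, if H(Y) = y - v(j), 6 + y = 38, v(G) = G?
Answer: -33588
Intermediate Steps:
j = -12 (j = -9 - 9/3 = -9 - 9*⅓ = -9 - 3 = -12)
y = 32 (y = -6 + 38 = 32)
H(Y) = 44 (H(Y) = 32 - 1*(-12) = 32 + 12 = 44)
H(-34) - 33632 = 44 - 33632 = -33588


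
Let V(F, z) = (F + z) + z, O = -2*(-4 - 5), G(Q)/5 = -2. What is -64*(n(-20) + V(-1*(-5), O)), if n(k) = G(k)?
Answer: -1984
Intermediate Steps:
G(Q) = -10 (G(Q) = 5*(-2) = -10)
n(k) = -10
O = 18 (O = -2*(-9) = 18)
V(F, z) = F + 2*z
-64*(n(-20) + V(-1*(-5), O)) = -64*(-10 + (-1*(-5) + 2*18)) = -64*(-10 + (5 + 36)) = -64*(-10 + 41) = -64*31 = -1984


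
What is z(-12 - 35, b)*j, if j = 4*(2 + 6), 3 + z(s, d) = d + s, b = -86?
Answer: -4352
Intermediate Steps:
z(s, d) = -3 + d + s (z(s, d) = -3 + (d + s) = -3 + d + s)
j = 32 (j = 4*8 = 32)
z(-12 - 35, b)*j = (-3 - 86 + (-12 - 35))*32 = (-3 - 86 - 47)*32 = -136*32 = -4352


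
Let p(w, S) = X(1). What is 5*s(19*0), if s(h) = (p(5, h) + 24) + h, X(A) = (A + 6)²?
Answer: 365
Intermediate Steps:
X(A) = (6 + A)²
p(w, S) = 49 (p(w, S) = (6 + 1)² = 7² = 49)
s(h) = 73 + h (s(h) = (49 + 24) + h = 73 + h)
5*s(19*0) = 5*(73 + 19*0) = 5*(73 + 0) = 5*73 = 365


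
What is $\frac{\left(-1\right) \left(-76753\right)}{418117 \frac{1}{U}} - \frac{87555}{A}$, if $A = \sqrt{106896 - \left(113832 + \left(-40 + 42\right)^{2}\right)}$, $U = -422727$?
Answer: $- \frac{32445565431}{418117} + \frac{17511 i \sqrt{1735}}{694} \approx -77599.0 + 1051.0 i$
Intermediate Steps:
$A = 2 i \sqrt{1735}$ ($A = \sqrt{106896 - 113836} = \sqrt{-6940} = 2 i \sqrt{1735} \approx 83.307 i$)
$\frac{\left(-1\right) \left(-76753\right)}{418117 \frac{1}{U}} - \frac{87555}{A} = \frac{\left(-1\right) \left(-76753\right)}{418117 \frac{1}{-422727}} - \frac{87555}{2 i \sqrt{1735}} = \frac{76753}{418117 \left(- \frac{1}{422727}\right)} - 87555 \left(- \frac{i \sqrt{1735}}{3470}\right) = \frac{76753}{- \frac{418117}{422727}} + \frac{17511 i \sqrt{1735}}{694} = 76753 \left(- \frac{422727}{418117}\right) + \frac{17511 i \sqrt{1735}}{694} = - \frac{32445565431}{418117} + \frac{17511 i \sqrt{1735}}{694}$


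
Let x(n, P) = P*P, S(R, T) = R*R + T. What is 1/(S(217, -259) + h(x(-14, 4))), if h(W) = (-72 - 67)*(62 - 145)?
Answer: 1/58367 ≈ 1.7133e-5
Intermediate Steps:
S(R, T) = T + R**2 (S(R, T) = R**2 + T = T + R**2)
x(n, P) = P**2
h(W) = 11537 (h(W) = -139*(-83) = 11537)
1/(S(217, -259) + h(x(-14, 4))) = 1/((-259 + 217**2) + 11537) = 1/((-259 + 47089) + 11537) = 1/(46830 + 11537) = 1/58367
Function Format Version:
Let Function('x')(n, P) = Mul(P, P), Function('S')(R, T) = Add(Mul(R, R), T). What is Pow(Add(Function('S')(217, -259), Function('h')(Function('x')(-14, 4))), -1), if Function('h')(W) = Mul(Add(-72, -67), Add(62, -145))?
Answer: Rational(1, 58367) ≈ 1.7133e-5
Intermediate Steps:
Function('S')(R, T) = Add(T, Pow(R, 2)) (Function('S')(R, T) = Add(Pow(R, 2), T) = Add(T, Pow(R, 2)))
Function('x')(n, P) = Pow(P, 2)
Function('h')(W) = 11537 (Function('h')(W) = Mul(-139, -83) = 11537)
Pow(Add(Function('S')(217, -259), Function('h')(Function('x')(-14, 4))), -1) = Pow(Add(Add(-259, Pow(217, 2)), 11537), -1) = Pow(Add(Add(-259, 47089), 11537), -1) = Pow(Add(46830, 11537), -1) = Pow(58367, -1) = Rational(1, 58367)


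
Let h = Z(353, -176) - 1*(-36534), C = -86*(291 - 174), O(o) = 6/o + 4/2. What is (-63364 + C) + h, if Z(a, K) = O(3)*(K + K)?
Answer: -38300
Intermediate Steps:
O(o) = 2 + 6/o (O(o) = 6/o + 4*(½) = 6/o + 2 = 2 + 6/o)
C = -10062 (C = -86*117 = -10062)
Z(a, K) = 8*K (Z(a, K) = (2 + 6/3)*(K + K) = (2 + 6*(⅓))*(2*K) = (2 + 2)*(2*K) = 4*(2*K) = 8*K)
h = 35126 (h = 8*(-176) - 1*(-36534) = -1408 + 36534 = 35126)
(-63364 + C) + h = (-63364 - 10062) + 35126 = -73426 + 35126 = -38300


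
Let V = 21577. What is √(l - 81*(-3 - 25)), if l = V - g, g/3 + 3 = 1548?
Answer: √19210 ≈ 138.60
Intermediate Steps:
g = 4635 (g = -9 + 3*1548 = -9 + 4644 = 4635)
l = 16942 (l = 21577 - 1*4635 = 21577 - 4635 = 16942)
√(l - 81*(-3 - 25)) = √(16942 - 81*(-3 - 25)) = √(16942 - 81*(-28)) = √(16942 + 2268) = √19210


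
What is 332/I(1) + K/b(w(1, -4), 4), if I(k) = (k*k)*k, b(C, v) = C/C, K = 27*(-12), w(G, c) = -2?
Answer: 8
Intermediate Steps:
K = -324
b(C, v) = 1
I(k) = k**3 (I(k) = k**2*k = k**3)
332/I(1) + K/b(w(1, -4), 4) = 332/(1**3) - 324/1 = 332/1 - 324*1 = 332*1 - 324 = 332 - 324 = 8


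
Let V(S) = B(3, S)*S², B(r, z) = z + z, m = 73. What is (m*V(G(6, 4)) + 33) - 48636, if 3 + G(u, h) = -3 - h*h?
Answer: -1603211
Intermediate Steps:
B(r, z) = 2*z
G(u, h) = -6 - h² (G(u, h) = -3 + (-3 - h*h) = -3 + (-3 - h²) = -6 - h²)
V(S) = 2*S³ (V(S) = (2*S)*S² = 2*S³)
(m*V(G(6, 4)) + 33) - 48636 = (73*(2*(-6 - 1*4²)³) + 33) - 48636 = (73*(2*(-6 - 1*16)³) + 33) - 48636 = (73*(2*(-6 - 16)³) + 33) - 48636 = (73*(2*(-22)³) + 33) - 48636 = (73*(2*(-10648)) + 33) - 48636 = (73*(-21296) + 33) - 48636 = (-1554608 + 33) - 48636 = -1554575 - 48636 = -1603211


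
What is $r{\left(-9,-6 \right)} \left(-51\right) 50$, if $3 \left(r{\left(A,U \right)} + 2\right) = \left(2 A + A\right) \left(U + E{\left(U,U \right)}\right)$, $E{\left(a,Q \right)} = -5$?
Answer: $-247350$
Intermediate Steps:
$r{\left(A,U \right)} = -2 + A \left(-5 + U\right)$ ($r{\left(A,U \right)} = -2 + \frac{\left(2 A + A\right) \left(U - 5\right)}{3} = -2 + \frac{3 A \left(-5 + U\right)}{3} = -2 + A \left(-5 + U\right)$)
$r{\left(-9,-6 \right)} \left(-51\right) 50 = \left(-2 - -45 - -54\right) \left(-51\right) 50 = \left(-2 + 45 + 54\right) \left(-51\right) 50 = 97 \left(-51\right) 50 = \left(-4947\right) 50 = -247350$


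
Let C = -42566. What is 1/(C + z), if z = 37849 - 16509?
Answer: -1/21226 ≈ -4.7112e-5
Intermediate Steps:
z = 21340
1/(C + z) = 1/(-42566 + 21340) = 1/(-21226) = -1/21226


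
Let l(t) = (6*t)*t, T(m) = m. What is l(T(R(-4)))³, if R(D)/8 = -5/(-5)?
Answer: 56623104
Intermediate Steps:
R(D) = 8 (R(D) = 8*(-5/(-5)) = 8*(-5*(-⅕)) = 8*1 = 8)
l(t) = 6*t²
l(T(R(-4)))³ = (6*8²)³ = (6*64)³ = 384³ = 56623104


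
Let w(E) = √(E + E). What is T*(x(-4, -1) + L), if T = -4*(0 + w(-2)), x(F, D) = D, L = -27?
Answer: 224*I ≈ 224.0*I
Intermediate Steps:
w(E) = √2*√E (w(E) = √(2*E) = √2*√E)
T = -8*I (T = -4*(0 + √2*√(-2)) = -4*(0 + √2*(I*√2)) = -4*(0 + 2*I) = -8*I ≈ -8.0*I)
T*(x(-4, -1) + L) = (-8*I)*(-1 - 27) = -8*I*(-28) = 224*I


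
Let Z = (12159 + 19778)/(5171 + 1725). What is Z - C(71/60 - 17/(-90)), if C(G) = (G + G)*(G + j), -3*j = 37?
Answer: 484751747/13964400 ≈ 34.713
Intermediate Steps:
j = -37/3 (j = -⅓*37 = -37/3 ≈ -12.333)
C(G) = 2*G*(-37/3 + G) (C(G) = (G + G)*(G - 37/3) = (2*G)*(-37/3 + G) = 2*G*(-37/3 + G))
Z = 31937/6896 ≈ 4.6312
Z - C(71/60 - 17/(-90)) = 31937/6896 - 2*(71/60 - 17/(-90))*(-37 + 3*(71/60 - 17/(-90)))/3 = 31937/6896 - 2*(71*(1/60) - 17*(-1/90))*(-37 + 3*(71*(1/60) - 17*(-1/90)))/3 = 31937/6896 - 2*(71/60 + 17/90)*(-37 + 3*(71/60 + 17/90))/3 = 31937/6896 - 2*247*(-37 + 3*(247/180))/(3*180) = 31937/6896 - 2*247*(-37 + 247/60)/(3*180) = 31937/6896 - 2*247*(-1973)/(3*180*60) = 31937/6896 - 1*(-487331/16200) = 31937/6896 + 487331/16200 = 484751747/13964400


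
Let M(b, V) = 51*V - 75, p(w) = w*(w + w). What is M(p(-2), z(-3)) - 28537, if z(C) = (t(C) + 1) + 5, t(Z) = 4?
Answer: -28102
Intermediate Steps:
p(w) = 2*w² (p(w) = w*(2*w) = 2*w²)
z(C) = 10 (z(C) = (4 + 1) + 5 = 5 + 5 = 10)
M(b, V) = -75 + 51*V
M(p(-2), z(-3)) - 28537 = (-75 + 51*10) - 28537 = (-75 + 510) - 28537 = 435 - 28537 = -28102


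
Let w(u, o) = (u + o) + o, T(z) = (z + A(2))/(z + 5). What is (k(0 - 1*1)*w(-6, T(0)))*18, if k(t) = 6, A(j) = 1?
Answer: -3024/5 ≈ -604.80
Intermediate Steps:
T(z) = (1 + z)/(5 + z) (T(z) = (z + 1)/(z + 5) = (1 + z)/(5 + z))
w(u, o) = u + 2*o (w(u, o) = (o + u) + o = u + 2*o)
(k(0 - 1*1)*w(-6, T(0)))*18 = (6*(-6 + 2*((1 + 0)/(5 + 0))))*18 = (6*(-6 + 2*(1/5)))*18 = (6*(-6 + 2*((⅕)*1)))*18 = (6*(-6 + 2*(⅕)))*18 = (6*(-6 + ⅖))*18 = (6*(-28/5))*18 = -168/5*18 = -3024/5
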